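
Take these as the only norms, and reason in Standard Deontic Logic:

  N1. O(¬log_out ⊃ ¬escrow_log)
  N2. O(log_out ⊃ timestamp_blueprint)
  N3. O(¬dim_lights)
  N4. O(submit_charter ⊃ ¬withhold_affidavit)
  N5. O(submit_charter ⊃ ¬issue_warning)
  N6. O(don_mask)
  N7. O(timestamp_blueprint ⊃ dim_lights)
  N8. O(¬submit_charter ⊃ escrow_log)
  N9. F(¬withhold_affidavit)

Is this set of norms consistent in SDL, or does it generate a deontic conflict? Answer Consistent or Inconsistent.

Inconsistent

Premise 9 is F(¬withhold_affidavit), i.e. O(withhold_affidavit).
The contrapositive of premise 4 (O(submit_charter ⊃ ¬withhold_affidavit)) is O(withhold_affidavit ⊃ ¬submit_charter), and O(withhold_affidavit) is already established, so O(¬submit_charter).
With premise 8, O(¬submit_charter ⊃ escrow_log), the K-axiom yields O(escrow_log).
The contrapositive of premise 1 (O(¬log_out ⊃ ¬escrow_log)) is O(escrow_log ⊃ log_out), and O(escrow_log) is already established, so O(log_out).
Applying K to premise 2 (O(log_out ⊃ timestamp_blueprint)) and O(log_out) yields O(timestamp_blueprint).
Applying K to premise 7 (O(timestamp_blueprint ⊃ dim_lights)) and O(timestamp_blueprint) yields O(dim_lights).
But premise 3 directly asserts O(¬dim_lights).
We now have both O(dim_lights) and O(¬dim_lights) — dim_lights is simultaneously obligatory and forbidden, violating the D-axiom.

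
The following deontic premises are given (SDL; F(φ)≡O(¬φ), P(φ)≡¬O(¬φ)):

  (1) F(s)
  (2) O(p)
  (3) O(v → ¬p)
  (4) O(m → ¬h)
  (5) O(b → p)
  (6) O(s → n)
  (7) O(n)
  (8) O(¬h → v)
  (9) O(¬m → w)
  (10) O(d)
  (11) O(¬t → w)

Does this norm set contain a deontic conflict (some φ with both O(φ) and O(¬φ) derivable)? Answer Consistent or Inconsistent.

Premise 6 is O(s → n); even if O(n) held, inferring O(s) would be affirming the consequent — invalid.
So O(s) is not derivable, and the apparent clash with O(¬s) does not arise.
A world satisfying every obligation exists (e.g. b=false, d=true, h=true, m=false, n=true, p=true, s=false, t=false, v=false, w=true); no atom is both obligatory and forbidden, so the set is consistent.

Consistent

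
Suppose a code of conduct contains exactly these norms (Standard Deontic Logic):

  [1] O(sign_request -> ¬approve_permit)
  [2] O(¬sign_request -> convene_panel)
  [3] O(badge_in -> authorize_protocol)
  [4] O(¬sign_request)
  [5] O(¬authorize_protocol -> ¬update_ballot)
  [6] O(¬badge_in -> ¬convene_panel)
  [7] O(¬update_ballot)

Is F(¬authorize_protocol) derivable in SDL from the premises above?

Yes

Premise 4 states O(¬sign_request) outright.
With premise 2, O(¬sign_request -> convene_panel), the K-axiom yields O(convene_panel).
The contrapositive of premise 6 (O(¬badge_in -> ¬convene_panel)) is O(convene_panel -> badge_in), and O(convene_panel) is already established, so O(badge_in).
From O(badge_in) and premise 3, O(badge_in -> authorize_protocol), we obtain O(authorize_protocol).
Premises 1, 5, 7 do not contribute to this derivation.
So O(authorize_protocol) holds, i.e. F(¬authorize_protocol). The claim follows.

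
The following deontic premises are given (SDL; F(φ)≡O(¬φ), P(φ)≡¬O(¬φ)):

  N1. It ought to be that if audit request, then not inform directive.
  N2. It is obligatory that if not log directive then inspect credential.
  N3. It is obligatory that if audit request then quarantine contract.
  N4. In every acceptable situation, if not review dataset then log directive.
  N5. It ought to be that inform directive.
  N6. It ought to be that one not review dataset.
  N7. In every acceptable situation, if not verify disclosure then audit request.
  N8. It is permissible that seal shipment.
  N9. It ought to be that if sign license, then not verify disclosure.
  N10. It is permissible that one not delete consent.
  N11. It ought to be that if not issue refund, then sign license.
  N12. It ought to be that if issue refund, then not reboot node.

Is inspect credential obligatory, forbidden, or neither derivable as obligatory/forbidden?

Premise 2 is O(¬log_directive → inspect_credential), but O(¬log_directive) is not derivable from the premises, so it does not yield O(inspect_credential).
No premise or chain of K-axiom applications forces O(inspect_credential), and none forces O(¬inspect_credential). So inspect_credential is neither obligatory nor forbidden under these norms.

Neither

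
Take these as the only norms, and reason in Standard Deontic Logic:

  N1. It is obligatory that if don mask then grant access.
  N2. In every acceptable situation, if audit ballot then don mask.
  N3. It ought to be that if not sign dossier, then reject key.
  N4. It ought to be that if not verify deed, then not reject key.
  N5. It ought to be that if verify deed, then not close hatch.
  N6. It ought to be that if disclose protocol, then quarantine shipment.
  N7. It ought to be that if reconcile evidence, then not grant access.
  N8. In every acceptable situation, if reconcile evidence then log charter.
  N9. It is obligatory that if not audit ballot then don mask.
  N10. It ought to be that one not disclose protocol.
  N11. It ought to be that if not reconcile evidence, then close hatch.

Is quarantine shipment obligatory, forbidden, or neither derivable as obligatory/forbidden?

Neither

Premise 6 is O(disclose_protocol → quarantine_shipment), but O(disclose_protocol) is not derivable from the premises, so it does not yield O(quarantine_shipment).
No premise or chain of K-axiom applications forces O(quarantine_shipment), and none forces O(¬quarantine_shipment). So quarantine_shipment is neither obligatory nor forbidden under these norms.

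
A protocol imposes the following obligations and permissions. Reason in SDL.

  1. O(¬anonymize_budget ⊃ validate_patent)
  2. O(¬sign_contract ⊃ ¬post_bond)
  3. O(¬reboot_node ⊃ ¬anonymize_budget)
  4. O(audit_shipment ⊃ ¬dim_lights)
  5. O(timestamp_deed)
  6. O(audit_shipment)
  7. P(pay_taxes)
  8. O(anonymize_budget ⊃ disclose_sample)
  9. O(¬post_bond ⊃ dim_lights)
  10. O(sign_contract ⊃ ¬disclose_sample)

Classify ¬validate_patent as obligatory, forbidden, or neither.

Forbidden

Premise 6 states O(audit_shipment) outright.
Premise 4 is O(audit_shipment ⊃ ¬dim_lights); since O(audit_shipment), deontic closure gives O(¬dim_lights).
Premise 9 is O(¬post_bond ⊃ dim_lights); contrapositively O(¬dim_lights ⊃ post_bond). Since O(¬dim_lights) holds, K gives O(post_bond).
Premise 2 is O(¬sign_contract ⊃ ¬post_bond); contrapositively O(post_bond ⊃ sign_contract). Since O(post_bond) holds, K gives O(sign_contract).
Applying K to premise 10 (O(sign_contract ⊃ ¬disclose_sample)) and O(sign_contract) yields O(¬disclose_sample).
Premise 8, O(anonymize_budget ⊃ disclose_sample), contraposes to O(¬disclose_sample ⊃ ¬anonymize_budget); with O(¬disclose_sample) we get O(¬anonymize_budget).
With premise 1, O(¬anonymize_budget ⊃ validate_patent), the K-axiom yields O(validate_patent).
Premises 3, 5, 7 do not contribute to this derivation.
Thus O(validate_patent), which is F(¬validate_patent): ¬validate_patent is forbidden.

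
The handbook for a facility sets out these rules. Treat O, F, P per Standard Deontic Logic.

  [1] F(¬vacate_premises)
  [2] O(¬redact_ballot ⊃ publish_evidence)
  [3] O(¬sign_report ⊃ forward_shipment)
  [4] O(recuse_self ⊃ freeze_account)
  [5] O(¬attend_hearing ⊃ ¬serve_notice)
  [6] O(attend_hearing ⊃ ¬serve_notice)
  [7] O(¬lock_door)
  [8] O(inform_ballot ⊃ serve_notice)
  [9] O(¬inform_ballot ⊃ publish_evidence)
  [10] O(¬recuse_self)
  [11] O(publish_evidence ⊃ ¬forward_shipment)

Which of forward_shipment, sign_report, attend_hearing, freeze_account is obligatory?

sign_report

Premises 6 and 5 cover both cases: O(attend_hearing ⊃ ¬serve_notice) and O(¬attend_hearing ⊃ ¬serve_notice). Since attend_hearing ∨ ¬attend_hearing is a tautology, O(¬serve_notice) follows.
The contrapositive of premise 8 (O(inform_ballot ⊃ serve_notice)) is O(¬serve_notice ⊃ ¬inform_ballot), and O(¬serve_notice) is already established, so O(¬inform_ballot).
Applying K to premise 9 (O(¬inform_ballot ⊃ publish_evidence)) and O(¬inform_ballot) yields O(publish_evidence).
With premise 11, O(publish_evidence ⊃ ¬forward_shipment), the K-axiom yields O(¬forward_shipment).
Premise 3, O(¬sign_report ⊃ forward_shipment), contraposes to O(¬forward_shipment ⊃ sign_report); with O(¬forward_shipment) we get O(sign_report).
So O(sign_report) holds — sign_report is obligatory. None of the other listed options is made obligatory by any chain of premises.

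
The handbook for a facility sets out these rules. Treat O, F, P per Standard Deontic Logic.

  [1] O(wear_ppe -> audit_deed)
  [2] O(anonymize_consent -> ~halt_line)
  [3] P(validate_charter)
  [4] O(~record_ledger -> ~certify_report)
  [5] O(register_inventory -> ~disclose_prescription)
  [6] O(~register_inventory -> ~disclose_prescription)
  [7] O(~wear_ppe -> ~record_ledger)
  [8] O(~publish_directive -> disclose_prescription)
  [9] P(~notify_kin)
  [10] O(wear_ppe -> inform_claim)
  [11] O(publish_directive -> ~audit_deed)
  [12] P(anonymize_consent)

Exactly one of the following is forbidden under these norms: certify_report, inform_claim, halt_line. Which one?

By case analysis on ~register_inventory: premise 6 gives O(~register_inventory -> ~disclose_prescription) and premise 5 gives O(register_inventory -> ~disclose_prescription), so O(~disclose_prescription) either way.
Premise 8, O(~publish_directive -> disclose_prescription), contraposes to O(~disclose_prescription -> publish_directive); with O(~disclose_prescription) we get O(publish_directive).
From O(publish_directive) and premise 11, O(publish_directive -> ~audit_deed), we obtain O(~audit_deed).
Premise 1, O(wear_ppe -> audit_deed), contraposes to O(~audit_deed -> ~wear_ppe); with O(~audit_deed) we get O(~wear_ppe).
Premise 7 is O(~wear_ppe -> ~record_ledger); since O(~wear_ppe), deontic closure gives O(~record_ledger).
Applying K to premise 4 (O(~record_ledger -> ~certify_report)) and O(~record_ledger) yields O(~certify_report).
So O(~certify_report) holds, i.e. certify_report is forbidden. None of the other listed options is forbidden under the premises.

certify_report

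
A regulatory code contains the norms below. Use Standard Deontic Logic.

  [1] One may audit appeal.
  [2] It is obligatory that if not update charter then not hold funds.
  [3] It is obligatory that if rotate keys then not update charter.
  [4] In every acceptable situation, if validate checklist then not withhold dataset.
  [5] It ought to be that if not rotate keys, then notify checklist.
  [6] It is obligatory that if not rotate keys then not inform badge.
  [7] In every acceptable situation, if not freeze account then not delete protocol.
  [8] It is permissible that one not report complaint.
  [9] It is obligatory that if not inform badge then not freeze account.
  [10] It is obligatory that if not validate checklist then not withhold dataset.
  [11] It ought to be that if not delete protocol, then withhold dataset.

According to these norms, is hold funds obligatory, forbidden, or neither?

Forbidden

Premises 4 and 10 cover both cases: O(validate_checklist → ¬withhold_dataset) and O(¬validate_checklist → ¬withhold_dataset). Since validate_checklist ∨ ¬validate_checklist is a tautology, O(¬withhold_dataset) follows.
The contrapositive of premise 11 (O(¬delete_protocol → withhold_dataset)) is O(¬withhold_dataset → delete_protocol), and O(¬withhold_dataset) is already established, so O(delete_protocol).
Premise 7 is O(¬freeze_account → ¬delete_protocol); contrapositively O(delete_protocol → freeze_account). Since O(delete_protocol) holds, K gives O(freeze_account).
The contrapositive of premise 9 (O(¬inform_badge → ¬freeze_account)) is O(freeze_account → inform_badge), and O(freeze_account) is already established, so O(inform_badge).
Premise 6, O(¬rotate_keys → ¬inform_badge), contraposes to O(inform_badge → rotate_keys); with O(inform_badge) we get O(rotate_keys).
Applying K to premise 3 (O(rotate_keys → ¬update_charter)) and O(rotate_keys) yields O(¬update_charter).
Premise 2 is O(¬update_charter → ¬hold_funds); since O(¬update_charter), deontic closure gives O(¬hold_funds).
Premises 1, 5, 8 do not contribute to this derivation.
Thus O(¬hold_funds), which is F(hold_funds): hold_funds is forbidden.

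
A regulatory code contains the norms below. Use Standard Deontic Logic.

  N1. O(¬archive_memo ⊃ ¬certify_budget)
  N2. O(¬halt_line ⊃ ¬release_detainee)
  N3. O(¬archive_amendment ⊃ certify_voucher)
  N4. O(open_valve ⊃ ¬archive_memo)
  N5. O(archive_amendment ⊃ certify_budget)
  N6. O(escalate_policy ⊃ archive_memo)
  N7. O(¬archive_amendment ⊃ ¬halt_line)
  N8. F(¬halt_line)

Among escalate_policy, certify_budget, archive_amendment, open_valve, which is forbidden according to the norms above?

F(¬halt_line) at premise 8 means O(halt_line).
The contrapositive of premise 7 (O(¬archive_amendment ⊃ ¬halt_line)) is O(halt_line ⊃ archive_amendment), and O(halt_line) is already established, so O(archive_amendment).
With premise 5, O(archive_amendment ⊃ certify_budget), the K-axiom yields O(certify_budget).
The contrapositive of premise 1 (O(¬archive_memo ⊃ ¬certify_budget)) is O(certify_budget ⊃ archive_memo), and O(certify_budget) is already established, so O(archive_memo).
Premise 4 is O(open_valve ⊃ ¬archive_memo); contrapositively O(archive_memo ⊃ ¬open_valve). Since O(archive_memo) holds, K gives O(¬open_valve).
So O(¬open_valve) holds, i.e. open_valve is forbidden. None of the other listed options is forbidden under the premises.

open_valve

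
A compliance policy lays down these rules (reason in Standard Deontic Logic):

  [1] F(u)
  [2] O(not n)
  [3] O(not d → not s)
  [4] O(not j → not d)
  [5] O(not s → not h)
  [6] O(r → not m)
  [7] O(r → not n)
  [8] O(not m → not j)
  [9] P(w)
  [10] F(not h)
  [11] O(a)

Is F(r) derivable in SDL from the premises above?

Yes

F(not h) at premise 10 means O(h).
The contrapositive of premise 5 (O(not s → not h)) is O(h → s), and O(h) is already established, so O(s).
Premise 3 is O(not d → not s); contrapositively O(s → d). Since O(s) holds, K gives O(d).
The contrapositive of premise 4 (O(not j → not d)) is O(d → j), and O(d) is already established, so O(j).
The contrapositive of premise 8 (O(not m → not j)) is O(j → m), and O(j) is already established, so O(m).
Premise 6, O(r → not m), contraposes to O(m → not r); with O(m) we get O(not r).
Premises 1, 2, 7, 9, 11 do not contribute to this derivation.
So O(not r) holds, i.e. F(r). The claim follows.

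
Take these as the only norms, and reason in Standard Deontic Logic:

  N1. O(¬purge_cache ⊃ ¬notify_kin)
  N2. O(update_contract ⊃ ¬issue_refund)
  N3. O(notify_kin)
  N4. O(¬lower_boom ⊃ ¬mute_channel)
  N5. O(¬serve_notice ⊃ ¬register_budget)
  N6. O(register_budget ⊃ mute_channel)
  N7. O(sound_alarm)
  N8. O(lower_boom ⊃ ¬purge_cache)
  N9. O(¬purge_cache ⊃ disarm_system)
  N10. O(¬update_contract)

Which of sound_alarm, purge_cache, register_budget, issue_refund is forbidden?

register_budget

Premise 3 gives O(notify_kin).
The contrapositive of premise 1 (O(¬purge_cache ⊃ ¬notify_kin)) is O(notify_kin ⊃ purge_cache), and O(notify_kin) is already established, so O(purge_cache).
Premise 8 is O(lower_boom ⊃ ¬purge_cache); contrapositively O(purge_cache ⊃ ¬lower_boom). Since O(purge_cache) holds, K gives O(¬lower_boom).
From O(¬lower_boom) and premise 4, O(¬lower_boom ⊃ ¬mute_channel), we obtain O(¬mute_channel).
Premise 6 is O(register_budget ⊃ mute_channel); contrapositively O(¬mute_channel ⊃ ¬register_budget). Since O(¬mute_channel) holds, K gives O(¬register_budget).
So O(¬register_budget) holds, i.e. register_budget is forbidden. None of the other listed options is forbidden under the premises.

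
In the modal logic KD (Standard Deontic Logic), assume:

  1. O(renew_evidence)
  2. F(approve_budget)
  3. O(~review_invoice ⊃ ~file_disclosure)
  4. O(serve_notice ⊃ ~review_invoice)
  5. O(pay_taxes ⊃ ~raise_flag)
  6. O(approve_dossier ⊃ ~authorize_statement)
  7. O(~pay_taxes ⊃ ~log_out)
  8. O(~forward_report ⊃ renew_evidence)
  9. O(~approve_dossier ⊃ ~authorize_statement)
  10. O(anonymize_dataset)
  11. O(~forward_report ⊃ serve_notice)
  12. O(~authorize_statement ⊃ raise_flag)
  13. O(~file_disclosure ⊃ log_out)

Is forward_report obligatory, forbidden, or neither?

Premises 9 and 6 cover both cases: O(~approve_dossier ⊃ ~authorize_statement) and O(approve_dossier ⊃ ~authorize_statement). Since ~approve_dossier ∨ approve_dossier is a tautology, O(~authorize_statement) follows.
Premise 12 is O(~authorize_statement ⊃ raise_flag); since O(~authorize_statement), deontic closure gives O(raise_flag).
Premise 5 is O(pay_taxes ⊃ ~raise_flag); contrapositively O(raise_flag ⊃ ~pay_taxes). Since O(raise_flag) holds, K gives O(~pay_taxes).
From O(~pay_taxes) and premise 7, O(~pay_taxes ⊃ ~log_out), we obtain O(~log_out).
Premise 13 is O(~file_disclosure ⊃ log_out); contrapositively O(~log_out ⊃ file_disclosure). Since O(~log_out) holds, K gives O(file_disclosure).
Premise 3, O(~review_invoice ⊃ ~file_disclosure), contraposes to O(file_disclosure ⊃ review_invoice); with O(file_disclosure) we get O(review_invoice).
Premise 4 is O(serve_notice ⊃ ~review_invoice); contrapositively O(review_invoice ⊃ ~serve_notice). Since O(review_invoice) holds, K gives O(~serve_notice).
Premise 11 is O(~forward_report ⊃ serve_notice); contrapositively O(~serve_notice ⊃ forward_report). Since O(~serve_notice) holds, K gives O(forward_report).
Premises 1, 2, 8, 10 do not contribute to this derivation.
Hence forward_report is obligatory.

Obligatory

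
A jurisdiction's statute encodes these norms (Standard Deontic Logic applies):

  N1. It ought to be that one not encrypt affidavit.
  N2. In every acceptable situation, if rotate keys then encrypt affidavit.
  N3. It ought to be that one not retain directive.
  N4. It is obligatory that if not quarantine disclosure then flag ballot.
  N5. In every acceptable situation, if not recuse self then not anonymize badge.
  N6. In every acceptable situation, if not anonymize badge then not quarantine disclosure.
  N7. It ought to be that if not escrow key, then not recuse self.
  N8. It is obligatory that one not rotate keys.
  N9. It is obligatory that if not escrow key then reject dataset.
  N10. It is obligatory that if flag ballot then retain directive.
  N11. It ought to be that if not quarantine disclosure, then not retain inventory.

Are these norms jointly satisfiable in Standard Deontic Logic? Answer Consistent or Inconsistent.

Consistent

Premise 2 is O(rotate_keys → encrypt_affidavit), but O(rotate_keys) is not derivable from the premises, so it does not yield O(encrypt_affidavit).
So O(encrypt_affidavit) is not derivable, and the apparent clash with O(¬encrypt_affidavit) does not arise.
A world satisfying every obligation exists (e.g. anonymize_badge=true, encrypt_affidavit=false, escrow_key=true, flag_ballot=false, quarantine_disclosure=true, recuse_self=true, reject_dataset=false, retain_directive=false, retain_inventory=false, rotate_keys=false); no atom is both obligatory and forbidden, so the set is consistent.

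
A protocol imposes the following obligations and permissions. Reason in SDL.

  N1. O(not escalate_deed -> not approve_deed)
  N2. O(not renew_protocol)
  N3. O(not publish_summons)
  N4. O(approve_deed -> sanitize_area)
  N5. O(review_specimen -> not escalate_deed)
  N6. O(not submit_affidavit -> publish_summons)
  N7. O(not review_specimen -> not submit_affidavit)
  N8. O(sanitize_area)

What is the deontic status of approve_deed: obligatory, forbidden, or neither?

Forbidden

From premise 3 we have O(not publish_summons).
Premise 6 is O(not submit_affidavit -> publish_summons); contrapositively O(not publish_summons -> submit_affidavit). Since O(not publish_summons) holds, K gives O(submit_affidavit).
Premise 7 is O(not review_specimen -> not submit_affidavit); contrapositively O(submit_affidavit -> review_specimen). Since O(submit_affidavit) holds, K gives O(review_specimen).
Applying K to premise 5 (O(review_specimen -> not escalate_deed)) and O(review_specimen) yields O(not escalate_deed).
From O(not escalate_deed) and premise 1, O(not escalate_deed -> not approve_deed), we obtain O(not approve_deed).
Premises 2, 4, 8 do not contribute to this derivation.
Thus O(not approve_deed), which is F(approve_deed): approve_deed is forbidden.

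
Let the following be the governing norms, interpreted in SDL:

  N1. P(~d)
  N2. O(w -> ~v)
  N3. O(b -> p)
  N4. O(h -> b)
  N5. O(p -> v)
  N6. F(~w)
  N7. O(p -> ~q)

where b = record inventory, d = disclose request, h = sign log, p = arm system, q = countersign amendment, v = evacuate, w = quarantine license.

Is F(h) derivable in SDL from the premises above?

F(~w) at premise 6 means O(w).
With premise 2, O(w -> ~v), the K-axiom yields O(~v).
Premise 5, O(p -> v), contraposes to O(~v -> ~p); with O(~v) we get O(~p).
Premise 3, O(b -> p), contraposes to O(~p -> ~b); with O(~p) we get O(~b).
The contrapositive of premise 4 (O(h -> b)) is O(~b -> ~h), and O(~b) is already established, so O(~h).
Premises 1, 7 do not contribute to this derivation.
So O(~h) holds, i.e. F(h). The claim follows.

Yes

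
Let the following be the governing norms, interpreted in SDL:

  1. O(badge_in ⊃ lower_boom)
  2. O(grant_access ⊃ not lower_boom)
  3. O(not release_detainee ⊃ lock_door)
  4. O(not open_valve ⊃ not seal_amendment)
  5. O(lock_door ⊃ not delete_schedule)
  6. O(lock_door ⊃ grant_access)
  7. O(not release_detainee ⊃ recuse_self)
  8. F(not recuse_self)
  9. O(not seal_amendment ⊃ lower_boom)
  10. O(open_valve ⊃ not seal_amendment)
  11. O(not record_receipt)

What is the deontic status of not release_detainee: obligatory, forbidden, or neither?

Forbidden

By case analysis on not open_valve: premise 4 gives O(not open_valve ⊃ not seal_amendment) and premise 10 gives O(open_valve ⊃ not seal_amendment), so O(not seal_amendment) either way.
With premise 9, O(not seal_amendment ⊃ lower_boom), the K-axiom yields O(lower_boom).
The contrapositive of premise 2 (O(grant_access ⊃ not lower_boom)) is O(lower_boom ⊃ not grant_access), and O(lower_boom) is already established, so O(not grant_access).
Premise 6 is O(lock_door ⊃ grant_access); contrapositively O(not grant_access ⊃ not lock_door). Since O(not grant_access) holds, K gives O(not lock_door).
The contrapositive of premise 3 (O(not release_detainee ⊃ lock_door)) is O(not lock_door ⊃ release_detainee), and O(not lock_door) is already established, so O(release_detainee).
Premises 1, 5, 7, 8, 11 do not contribute to this derivation.
Thus O(release_detainee), which is F(not release_detainee): not release_detainee is forbidden.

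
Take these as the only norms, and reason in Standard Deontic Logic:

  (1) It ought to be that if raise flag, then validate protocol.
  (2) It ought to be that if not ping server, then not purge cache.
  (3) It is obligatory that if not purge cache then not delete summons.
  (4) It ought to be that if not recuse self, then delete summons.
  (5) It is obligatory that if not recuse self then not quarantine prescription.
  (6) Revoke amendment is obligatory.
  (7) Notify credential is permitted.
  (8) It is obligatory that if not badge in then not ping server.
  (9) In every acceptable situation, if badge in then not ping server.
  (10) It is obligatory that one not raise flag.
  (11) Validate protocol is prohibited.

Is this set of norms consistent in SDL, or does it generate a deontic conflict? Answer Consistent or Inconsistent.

Premise 1 is O(raise_flag → validate_protocol), but O(raise_flag) is not derivable from the premises, so it does not yield O(validate_protocol).
So O(validate_protocol) is not derivable, and the apparent clash with O(¬validate_protocol) does not arise.
A world satisfying every obligation exists (e.g. badge_in=false, delete_summons=false, notify_credential=false, ping_server=false, purge_cache=false, quarantine_prescription=false, raise_flag=false, recuse_self=true, revoke_amendment=true, validate_protocol=false); no atom is both obligatory and forbidden, so the set is consistent.

Consistent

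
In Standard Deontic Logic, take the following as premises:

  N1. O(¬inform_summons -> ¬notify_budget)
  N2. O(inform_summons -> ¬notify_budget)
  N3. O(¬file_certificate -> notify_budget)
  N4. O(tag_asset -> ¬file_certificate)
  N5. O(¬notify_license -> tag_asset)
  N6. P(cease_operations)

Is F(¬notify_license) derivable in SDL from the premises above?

By case analysis on ¬inform_summons: premise 1 gives O(¬inform_summons -> ¬notify_budget) and premise 2 gives O(inform_summons -> ¬notify_budget), so O(¬notify_budget) either way.
Premise 3, O(¬file_certificate -> notify_budget), contraposes to O(¬notify_budget -> file_certificate); with O(¬notify_budget) we get O(file_certificate).
Premise 4, O(tag_asset -> ¬file_certificate), contraposes to O(file_certificate -> ¬tag_asset); with O(file_certificate) we get O(¬tag_asset).
Premise 5, O(¬notify_license -> tag_asset), contraposes to O(¬tag_asset -> notify_license); with O(¬tag_asset) we get O(notify_license).
Premise 6 does not contribute to this derivation.
So O(notify_license) holds, i.e. F(¬notify_license). The claim follows.

Yes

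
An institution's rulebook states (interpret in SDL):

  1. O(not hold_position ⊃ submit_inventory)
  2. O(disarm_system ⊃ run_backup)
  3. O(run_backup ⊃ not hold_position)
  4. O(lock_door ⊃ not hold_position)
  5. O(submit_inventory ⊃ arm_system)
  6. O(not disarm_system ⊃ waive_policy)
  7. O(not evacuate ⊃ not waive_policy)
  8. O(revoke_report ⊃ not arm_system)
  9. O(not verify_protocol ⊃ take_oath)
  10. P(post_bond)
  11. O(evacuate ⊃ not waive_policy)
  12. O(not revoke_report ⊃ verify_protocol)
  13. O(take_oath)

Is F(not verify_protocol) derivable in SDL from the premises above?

By case analysis on evacuate: premise 11 gives O(evacuate ⊃ not waive_policy) and premise 7 gives O(not evacuate ⊃ not waive_policy), so O(not waive_policy) either way.
Premise 6 is O(not disarm_system ⊃ waive_policy); contrapositively O(not waive_policy ⊃ disarm_system). Since O(not waive_policy) holds, K gives O(disarm_system).
From O(disarm_system) and premise 2, O(disarm_system ⊃ run_backup), we obtain O(run_backup).
Applying K to premise 3 (O(run_backup ⊃ not hold_position)) and O(run_backup) yields O(not hold_position).
Premise 1 is O(not hold_position ⊃ submit_inventory); since O(not hold_position), deontic closure gives O(submit_inventory).
With premise 5, O(submit_inventory ⊃ arm_system), the K-axiom yields O(arm_system).
Premise 8, O(revoke_report ⊃ not arm_system), contraposes to O(arm_system ⊃ not revoke_report); with O(arm_system) we get O(not revoke_report).
With premise 12, O(not revoke_report ⊃ verify_protocol), the K-axiom yields O(verify_protocol).
Premises 4, 9, 10, 13 do not contribute to this derivation.
So O(verify_protocol) holds, i.e. F(not verify_protocol). The claim follows.

Yes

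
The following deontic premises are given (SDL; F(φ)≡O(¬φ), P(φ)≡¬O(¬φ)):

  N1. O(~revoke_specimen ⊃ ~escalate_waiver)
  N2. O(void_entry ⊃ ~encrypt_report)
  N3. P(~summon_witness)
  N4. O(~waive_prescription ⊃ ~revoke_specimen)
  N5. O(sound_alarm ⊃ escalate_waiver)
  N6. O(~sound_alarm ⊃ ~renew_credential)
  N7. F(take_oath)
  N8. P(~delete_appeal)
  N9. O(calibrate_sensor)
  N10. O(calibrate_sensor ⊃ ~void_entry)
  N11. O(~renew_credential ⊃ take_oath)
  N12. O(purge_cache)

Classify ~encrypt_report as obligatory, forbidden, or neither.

Premise 2 is O(void_entry ⊃ ~encrypt_report), but O(void_entry) is not derivable from the premises, so it does not yield O(~encrypt_report).
No premise or chain of K-axiom applications forces O(~encrypt_report), and none forces O(encrypt_report). So ~encrypt_report is neither obligatory nor forbidden under these norms.

Neither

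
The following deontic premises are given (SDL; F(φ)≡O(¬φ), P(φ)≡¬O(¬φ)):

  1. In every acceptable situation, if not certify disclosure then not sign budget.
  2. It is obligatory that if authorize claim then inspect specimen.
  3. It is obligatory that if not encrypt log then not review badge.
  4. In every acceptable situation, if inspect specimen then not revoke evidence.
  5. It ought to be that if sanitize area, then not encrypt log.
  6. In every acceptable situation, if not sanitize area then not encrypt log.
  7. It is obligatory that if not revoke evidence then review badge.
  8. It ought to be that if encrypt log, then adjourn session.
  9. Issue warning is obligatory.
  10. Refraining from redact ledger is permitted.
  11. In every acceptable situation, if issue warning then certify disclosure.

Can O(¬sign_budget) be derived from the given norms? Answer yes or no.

Premise 1 is O(¬certify_disclosure → ¬sign_budget), but O(¬certify_disclosure) is not derivable from the premises, so it does not yield O(¬sign_budget).
No other premise forces O(¬sign_budget). An ideal world satisfying every premise can still have ¬sign_budget false, so O(¬sign_budget) is not derivable.

No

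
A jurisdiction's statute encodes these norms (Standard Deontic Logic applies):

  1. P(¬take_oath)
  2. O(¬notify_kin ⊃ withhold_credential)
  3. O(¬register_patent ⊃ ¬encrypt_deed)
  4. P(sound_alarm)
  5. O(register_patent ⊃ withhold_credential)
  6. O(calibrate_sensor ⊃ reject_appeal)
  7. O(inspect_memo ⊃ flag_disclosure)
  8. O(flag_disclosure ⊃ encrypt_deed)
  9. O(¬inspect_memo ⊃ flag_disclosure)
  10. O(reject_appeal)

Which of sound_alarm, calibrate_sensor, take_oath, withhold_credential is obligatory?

By case analysis on ¬inspect_memo: premise 9 gives O(¬inspect_memo ⊃ flag_disclosure) and premise 7 gives O(inspect_memo ⊃ flag_disclosure), so O(flag_disclosure) either way.
Premise 8 is O(flag_disclosure ⊃ encrypt_deed); since O(flag_disclosure), deontic closure gives O(encrypt_deed).
Premise 3 is O(¬register_patent ⊃ ¬encrypt_deed); contrapositively O(encrypt_deed ⊃ register_patent). Since O(encrypt_deed) holds, K gives O(register_patent).
With premise 5, O(register_patent ⊃ withhold_credential), the K-axiom yields O(withhold_credential).
So O(withhold_credential) holds — withhold_credential is obligatory. None of the other listed options is made obligatory by any chain of premises.

withhold_credential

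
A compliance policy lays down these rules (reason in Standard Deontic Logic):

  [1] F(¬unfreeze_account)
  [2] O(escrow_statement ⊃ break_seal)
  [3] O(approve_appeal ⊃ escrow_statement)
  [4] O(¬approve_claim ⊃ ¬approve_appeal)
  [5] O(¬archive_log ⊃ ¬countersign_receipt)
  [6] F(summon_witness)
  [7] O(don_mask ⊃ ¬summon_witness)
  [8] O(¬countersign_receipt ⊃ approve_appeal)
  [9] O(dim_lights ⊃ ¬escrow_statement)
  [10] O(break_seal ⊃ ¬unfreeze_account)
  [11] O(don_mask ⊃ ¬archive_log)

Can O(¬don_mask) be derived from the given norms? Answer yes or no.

Premise 1 is F(¬unfreeze_account), i.e. O(unfreeze_account).
Premise 10, O(break_seal ⊃ ¬unfreeze_account), contraposes to O(unfreeze_account ⊃ ¬break_seal); with O(unfreeze_account) we get O(¬break_seal).
The contrapositive of premise 2 (O(escrow_statement ⊃ break_seal)) is O(¬break_seal ⊃ ¬escrow_statement), and O(¬break_seal) is already established, so O(¬escrow_statement).
Premise 3, O(approve_appeal ⊃ escrow_statement), contraposes to O(¬escrow_statement ⊃ ¬approve_appeal); with O(¬escrow_statement) we get O(¬approve_appeal).
The contrapositive of premise 8 (O(¬countersign_receipt ⊃ approve_appeal)) is O(¬approve_appeal ⊃ countersign_receipt), and O(¬approve_appeal) is already established, so O(countersign_receipt).
Premise 5 is O(¬archive_log ⊃ ¬countersign_receipt); contrapositively O(countersign_receipt ⊃ archive_log). Since O(countersign_receipt) holds, K gives O(archive_log).
The contrapositive of premise 11 (O(don_mask ⊃ ¬archive_log)) is O(archive_log ⊃ ¬don_mask), and O(archive_log) is already established, so O(¬don_mask).
Premises 4, 6, 7, 9 do not contribute to this derivation.
So O(¬don_mask) follows.

Yes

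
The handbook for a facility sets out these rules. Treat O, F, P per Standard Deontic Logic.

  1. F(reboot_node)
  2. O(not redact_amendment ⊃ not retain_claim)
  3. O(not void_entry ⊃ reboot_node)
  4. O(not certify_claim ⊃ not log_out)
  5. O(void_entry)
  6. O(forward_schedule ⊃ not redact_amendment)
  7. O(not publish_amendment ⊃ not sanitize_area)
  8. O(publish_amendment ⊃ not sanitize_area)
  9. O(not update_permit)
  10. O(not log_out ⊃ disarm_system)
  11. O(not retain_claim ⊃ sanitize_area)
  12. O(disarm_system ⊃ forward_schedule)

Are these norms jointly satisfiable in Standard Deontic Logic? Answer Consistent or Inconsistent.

Premise 3 is O(not void_entry ⊃ reboot_node), but O(not void_entry) is not derivable from the premises, so it does not yield O(reboot_node).
So O(reboot_node) is not derivable, and the apparent clash with O(not reboot_node) does not arise.
A world satisfying every obligation exists (e.g. certify_claim=true, disarm_system=false, forward_schedule=false, log_out=true, publish_amendment=false, reboot_node=false, redact_amendment=true, retain_claim=true, sanitize_area=false, update_permit=false, void_entry=true); no atom is both obligatory and forbidden, so the set is consistent.

Consistent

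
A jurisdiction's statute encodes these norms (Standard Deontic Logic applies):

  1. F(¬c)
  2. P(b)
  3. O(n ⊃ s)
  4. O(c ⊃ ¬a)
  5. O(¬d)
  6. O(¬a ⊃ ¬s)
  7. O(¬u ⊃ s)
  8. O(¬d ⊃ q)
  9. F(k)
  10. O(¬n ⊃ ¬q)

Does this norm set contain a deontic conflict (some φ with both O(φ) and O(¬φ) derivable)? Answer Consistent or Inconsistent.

Premise 5 gives O(¬d).
Applying K to premise 8 (O(¬d ⊃ q)) and O(¬d) yields O(q).
The contrapositive of premise 10 (O(¬n ⊃ ¬q)) is O(q ⊃ n), and O(q) is already established, so O(n).
From O(n) and premise 3, O(n ⊃ s), we obtain O(s).
Premise 6, O(¬a ⊃ ¬s), contraposes to O(s ⊃ a); with O(s) we get O(a).
Premise 4 is O(c ⊃ ¬a); contrapositively O(a ⊃ ¬c). Since O(a) holds, K gives O(¬c).
However, F(¬c) at premise 1 amounts to O(c).
We now have both O(¬c) and O(c) — c is simultaneously obligatory and forbidden, violating the D-axiom.

Inconsistent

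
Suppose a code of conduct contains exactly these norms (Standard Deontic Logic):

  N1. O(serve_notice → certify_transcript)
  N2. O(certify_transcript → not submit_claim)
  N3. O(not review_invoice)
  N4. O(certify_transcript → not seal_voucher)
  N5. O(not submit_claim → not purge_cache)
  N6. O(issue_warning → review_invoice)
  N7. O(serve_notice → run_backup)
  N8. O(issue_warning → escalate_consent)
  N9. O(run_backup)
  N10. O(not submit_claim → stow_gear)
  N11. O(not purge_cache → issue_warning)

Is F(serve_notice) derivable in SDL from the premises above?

Yes

Premise 3 gives O(not review_invoice).
The contrapositive of premise 6 (O(issue_warning → review_invoice)) is O(not review_invoice → not issue_warning), and O(not review_invoice) is already established, so O(not issue_warning).
Premise 11 is O(not purge_cache → issue_warning); contrapositively O(not issue_warning → purge_cache). Since O(not issue_warning) holds, K gives O(purge_cache).
Premise 5, O(not submit_claim → not purge_cache), contraposes to O(purge_cache → submit_claim); with O(purge_cache) we get O(submit_claim).
The contrapositive of premise 2 (O(certify_transcript → not submit_claim)) is O(submit_claim → not certify_transcript), and O(submit_claim) is already established, so O(not certify_transcript).
Premise 1 is O(serve_notice → certify_transcript); contrapositively O(not certify_transcript → not serve_notice). Since O(not certify_transcript) holds, K gives O(not serve_notice).
Premises 4, 7, 8, 9, 10 do not contribute to this derivation.
So O(not serve_notice) holds, i.e. F(serve_notice). The claim follows.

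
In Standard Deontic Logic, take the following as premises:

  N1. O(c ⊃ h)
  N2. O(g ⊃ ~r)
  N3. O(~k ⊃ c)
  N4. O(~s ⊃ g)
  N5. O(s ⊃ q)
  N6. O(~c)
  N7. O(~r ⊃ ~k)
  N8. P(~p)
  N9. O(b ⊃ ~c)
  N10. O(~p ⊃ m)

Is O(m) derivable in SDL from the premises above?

Premise 10 is O(~p ⊃ m), but O(~p) is not derivable from the premises (the permission P(~p) asserts only ~O(p), not O(~p)), so it does not yield O(m).
No other premise forces O(m). An ideal world satisfying every premise can still have m false, so O(m) is not derivable.

No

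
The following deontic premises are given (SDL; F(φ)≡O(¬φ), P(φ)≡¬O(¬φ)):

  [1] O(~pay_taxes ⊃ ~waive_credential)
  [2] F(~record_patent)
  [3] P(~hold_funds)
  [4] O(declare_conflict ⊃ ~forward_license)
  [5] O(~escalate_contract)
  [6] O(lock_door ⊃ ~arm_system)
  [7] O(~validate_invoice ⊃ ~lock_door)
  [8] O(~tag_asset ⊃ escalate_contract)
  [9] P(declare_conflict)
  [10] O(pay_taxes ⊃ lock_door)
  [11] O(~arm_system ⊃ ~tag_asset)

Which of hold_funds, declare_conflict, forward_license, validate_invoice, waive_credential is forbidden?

Premise 5 states O(~escalate_contract) outright.
Premise 8, O(~tag_asset ⊃ escalate_contract), contraposes to O(~escalate_contract ⊃ tag_asset); with O(~escalate_contract) we get O(tag_asset).
The contrapositive of premise 11 (O(~arm_system ⊃ ~tag_asset)) is O(tag_asset ⊃ arm_system), and O(tag_asset) is already established, so O(arm_system).
Premise 6, O(lock_door ⊃ ~arm_system), contraposes to O(arm_system ⊃ ~lock_door); with O(arm_system) we get O(~lock_door).
Premise 10, O(pay_taxes ⊃ lock_door), contraposes to O(~lock_door ⊃ ~pay_taxes); with O(~lock_door) we get O(~pay_taxes).
Applying K to premise 1 (O(~pay_taxes ⊃ ~waive_credential)) and O(~pay_taxes) yields O(~waive_credential).
So O(~waive_credential) holds, i.e. waive_credential is forbidden. None of the other listed options is forbidden under the premises.

waive_credential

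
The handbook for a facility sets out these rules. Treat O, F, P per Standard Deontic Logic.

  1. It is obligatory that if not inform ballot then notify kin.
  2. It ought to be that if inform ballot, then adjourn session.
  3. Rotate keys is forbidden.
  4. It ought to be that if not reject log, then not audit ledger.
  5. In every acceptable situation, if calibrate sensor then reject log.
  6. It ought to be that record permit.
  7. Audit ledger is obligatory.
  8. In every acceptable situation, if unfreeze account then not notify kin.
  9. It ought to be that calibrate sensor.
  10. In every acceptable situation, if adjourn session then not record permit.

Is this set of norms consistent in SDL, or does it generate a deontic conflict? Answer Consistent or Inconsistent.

Consistent

Premise 4 is O(¬reject_log → ¬audit_ledger), but O(¬reject_log) is not derivable from the premises, so it does not yield O(¬audit_ledger).
So O(¬audit_ledger) is not derivable, and the apparent clash with O(audit_ledger) does not arise.
A world satisfying every obligation exists (e.g. adjourn_session=false, audit_ledger=true, calibrate_sensor=true, inform_ballot=false, notify_kin=true, record_permit=true, reject_log=true, rotate_keys=false, unfreeze_account=false); no atom is both obligatory and forbidden, so the set is consistent.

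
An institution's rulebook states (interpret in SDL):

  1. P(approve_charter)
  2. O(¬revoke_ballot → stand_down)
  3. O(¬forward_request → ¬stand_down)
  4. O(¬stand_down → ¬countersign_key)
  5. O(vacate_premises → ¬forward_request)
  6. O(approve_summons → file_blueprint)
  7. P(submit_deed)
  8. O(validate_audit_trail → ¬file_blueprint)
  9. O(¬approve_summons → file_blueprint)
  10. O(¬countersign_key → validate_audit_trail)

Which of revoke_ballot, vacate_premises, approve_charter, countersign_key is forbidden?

vacate_premises

Premises 6 and 9 cover both cases: O(approve_summons → file_blueprint) and O(¬approve_summons → file_blueprint). Since approve_summons ∨ ¬approve_summons is a tautology, O(file_blueprint) follows.
Premise 8 is O(validate_audit_trail → ¬file_blueprint); contrapositively O(file_blueprint → ¬validate_audit_trail). Since O(file_blueprint) holds, K gives O(¬validate_audit_trail).
Premise 10 is O(¬countersign_key → validate_audit_trail); contrapositively O(¬validate_audit_trail → countersign_key). Since O(¬validate_audit_trail) holds, K gives O(countersign_key).
Premise 4, O(¬stand_down → ¬countersign_key), contraposes to O(countersign_key → stand_down); with O(countersign_key) we get O(stand_down).
Premise 3 is O(¬forward_request → ¬stand_down); contrapositively O(stand_down → forward_request). Since O(stand_down) holds, K gives O(forward_request).
The contrapositive of premise 5 (O(vacate_premises → ¬forward_request)) is O(forward_request → ¬vacate_premises), and O(forward_request) is already established, so O(¬vacate_premises).
So O(¬vacate_premises) holds, i.e. vacate_premises is forbidden. None of the other listed options is forbidden under the premises.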